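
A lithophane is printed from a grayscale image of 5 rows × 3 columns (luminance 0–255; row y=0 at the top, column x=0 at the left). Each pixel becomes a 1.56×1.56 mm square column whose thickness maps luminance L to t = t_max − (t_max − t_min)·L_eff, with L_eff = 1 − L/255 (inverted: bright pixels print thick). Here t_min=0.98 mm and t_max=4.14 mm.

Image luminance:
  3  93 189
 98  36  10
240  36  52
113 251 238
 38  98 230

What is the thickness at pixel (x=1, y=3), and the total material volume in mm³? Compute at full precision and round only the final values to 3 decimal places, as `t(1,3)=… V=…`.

t(1,3)=4.090 V=87.796

span = t_max - t_min = 4.14 - 0.98 = 3.160
L(1,3) = 251, L_eff = 1 - 251/255 = 0.015686 (inverted)
t(1,3) = 4.14 - 3.160·0.015686 = 4.090
Σt over all 5·3 pixels = 6133/170 ≈ 36.0764706
V = pitch²·Σt = 1.56²·6133/170 = 87.796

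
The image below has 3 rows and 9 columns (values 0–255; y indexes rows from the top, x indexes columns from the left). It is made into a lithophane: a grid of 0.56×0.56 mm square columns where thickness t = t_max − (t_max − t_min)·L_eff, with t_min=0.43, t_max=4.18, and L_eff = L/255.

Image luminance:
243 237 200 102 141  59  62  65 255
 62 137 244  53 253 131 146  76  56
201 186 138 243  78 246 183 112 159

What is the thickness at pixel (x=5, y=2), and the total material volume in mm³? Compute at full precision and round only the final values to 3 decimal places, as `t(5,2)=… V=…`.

span = t_max - t_min = 4.18 - 0.43 = 3.750
L(5,2) = 246, L_eff = 246/255 = 0.964706
t(5,2) = 4.18 - 3.750·0.964706 = 0.562
Σt over all 3·9 pixels = 45081/850 ≈ 53.0364706
V = pitch²·Σt = 0.56²·45081/850 = 16.632

t(5,2)=0.562 V=16.632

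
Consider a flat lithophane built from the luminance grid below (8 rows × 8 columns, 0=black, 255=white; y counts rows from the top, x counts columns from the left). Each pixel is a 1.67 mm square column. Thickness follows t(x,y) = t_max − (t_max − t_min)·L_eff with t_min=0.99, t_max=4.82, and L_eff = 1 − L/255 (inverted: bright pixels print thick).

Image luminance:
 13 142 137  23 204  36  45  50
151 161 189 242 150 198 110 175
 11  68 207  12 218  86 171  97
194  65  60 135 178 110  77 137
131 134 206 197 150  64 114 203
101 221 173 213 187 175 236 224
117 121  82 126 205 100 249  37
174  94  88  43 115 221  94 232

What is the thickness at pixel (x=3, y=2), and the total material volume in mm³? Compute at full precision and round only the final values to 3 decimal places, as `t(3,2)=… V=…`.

t(3,2)=1.170 V=540.252

span = t_max - t_min = 4.82 - 0.99 = 3.830
L(3,2) = 12, L_eff = 1 - 12/255 = 0.952941 (inverted)
t(3,2) = 4.82 - 3.830·0.952941 = 1.170
Σt over all 8·8 pixels = 1646579/8500 ≈ 193.7151765
V = pitch²·Σt = 1.67²·1646579/8500 = 540.252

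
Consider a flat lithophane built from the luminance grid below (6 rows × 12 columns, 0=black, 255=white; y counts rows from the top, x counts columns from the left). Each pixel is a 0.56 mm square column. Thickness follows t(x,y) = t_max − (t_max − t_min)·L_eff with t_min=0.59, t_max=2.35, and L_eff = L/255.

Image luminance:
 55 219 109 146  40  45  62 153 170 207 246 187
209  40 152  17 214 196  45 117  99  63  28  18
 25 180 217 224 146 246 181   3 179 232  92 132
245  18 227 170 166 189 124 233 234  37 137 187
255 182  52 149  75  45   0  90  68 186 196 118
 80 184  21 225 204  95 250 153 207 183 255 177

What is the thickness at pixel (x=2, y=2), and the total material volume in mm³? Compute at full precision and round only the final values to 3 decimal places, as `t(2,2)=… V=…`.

span = t_max - t_min = 2.35 - 0.59 = 1.760
L(2,2) = 217, L_eff = 217/255 = 0.850980
t(2,2) = 2.35 - 1.760·0.850980 = 0.852
Σt over all 6·12 pixels = 633766/6375 ≈ 99.4142745
V = pitch²·Σt = 0.56²·633766/6375 = 31.176

t(2,2)=0.852 V=31.176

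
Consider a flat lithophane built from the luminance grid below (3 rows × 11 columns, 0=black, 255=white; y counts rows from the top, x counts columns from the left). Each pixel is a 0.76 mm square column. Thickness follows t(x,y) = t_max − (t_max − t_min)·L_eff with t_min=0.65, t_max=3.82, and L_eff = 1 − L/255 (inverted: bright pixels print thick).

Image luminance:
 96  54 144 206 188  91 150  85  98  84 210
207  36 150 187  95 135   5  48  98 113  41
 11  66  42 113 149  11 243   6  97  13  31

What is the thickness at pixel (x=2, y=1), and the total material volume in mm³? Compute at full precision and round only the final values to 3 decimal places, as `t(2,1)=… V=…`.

t(2,1)=2.515 V=36.106

span = t_max - t_min = 3.82 - 0.65 = 3.170
L(2,1) = 150, L_eff = 1 - 150/255 = 0.411765 (inverted)
t(2,1) = 3.82 - 3.170·0.411765 = 2.515
Σt over all 3·11 pixels = 265671/4250 ≈ 62.5108235
V = pitch²·Σt = 0.76²·265671/4250 = 36.106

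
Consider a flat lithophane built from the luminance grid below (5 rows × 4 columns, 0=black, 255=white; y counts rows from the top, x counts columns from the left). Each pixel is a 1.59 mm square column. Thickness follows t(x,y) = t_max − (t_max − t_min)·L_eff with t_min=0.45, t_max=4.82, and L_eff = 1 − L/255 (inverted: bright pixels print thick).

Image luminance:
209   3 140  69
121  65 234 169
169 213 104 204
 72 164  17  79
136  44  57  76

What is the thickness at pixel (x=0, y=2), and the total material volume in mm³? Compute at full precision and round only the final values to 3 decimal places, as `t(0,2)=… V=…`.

span = t_max - t_min = 4.82 - 0.45 = 4.370
L(0,2) = 169, L_eff = 1 - 169/255 = 0.337255 (inverted)
t(0,2) = 4.82 - 4.370·0.337255 = 3.346
Σt over all 5·4 pixels = 250853/5100 ≈ 49.1868627
V = pitch²·Σt = 1.59²·250853/5100 = 124.349

t(0,2)=3.346 V=124.349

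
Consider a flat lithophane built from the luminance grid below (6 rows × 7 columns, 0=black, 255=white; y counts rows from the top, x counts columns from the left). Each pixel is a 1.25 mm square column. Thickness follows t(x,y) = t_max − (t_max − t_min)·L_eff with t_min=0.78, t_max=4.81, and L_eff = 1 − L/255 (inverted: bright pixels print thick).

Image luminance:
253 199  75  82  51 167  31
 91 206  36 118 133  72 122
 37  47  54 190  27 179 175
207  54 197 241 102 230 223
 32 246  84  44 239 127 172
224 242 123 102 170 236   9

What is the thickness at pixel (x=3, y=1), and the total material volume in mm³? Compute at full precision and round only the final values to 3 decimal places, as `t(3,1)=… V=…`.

span = t_max - t_min = 4.81 - 0.78 = 4.030
L(3,1) = 118, L_eff = 1 - 118/255 = 0.537255 (inverted)
t(3,1) = 4.81 - 4.030·0.537255 = 2.645
Σt over all 6·7 pixels = 1037309/8500 ≈ 122.0363529
V = pitch²·Σt = 1.25²·1037309/8500 = 190.682

t(3,1)=2.645 V=190.682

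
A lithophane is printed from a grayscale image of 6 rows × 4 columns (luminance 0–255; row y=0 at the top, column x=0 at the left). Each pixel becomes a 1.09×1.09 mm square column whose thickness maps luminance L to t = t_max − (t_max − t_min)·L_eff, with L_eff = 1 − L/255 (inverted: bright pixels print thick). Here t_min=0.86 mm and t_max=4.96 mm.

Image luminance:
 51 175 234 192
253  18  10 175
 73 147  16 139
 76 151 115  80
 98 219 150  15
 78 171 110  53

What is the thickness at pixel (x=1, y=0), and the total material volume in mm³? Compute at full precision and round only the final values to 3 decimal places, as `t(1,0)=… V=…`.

span = t_max - t_min = 4.96 - 0.86 = 4.100
L(1,0) = 175, L_eff = 1 - 175/255 = 0.313725 (inverted)
t(1,0) = 4.96 - 4.100·0.313725 = 3.674
Σt over all 6·4 pixels = 55797/850 ≈ 65.6435294
V = pitch²·Σt = 1.09²·55797/850 = 77.991

t(1,0)=3.674 V=77.991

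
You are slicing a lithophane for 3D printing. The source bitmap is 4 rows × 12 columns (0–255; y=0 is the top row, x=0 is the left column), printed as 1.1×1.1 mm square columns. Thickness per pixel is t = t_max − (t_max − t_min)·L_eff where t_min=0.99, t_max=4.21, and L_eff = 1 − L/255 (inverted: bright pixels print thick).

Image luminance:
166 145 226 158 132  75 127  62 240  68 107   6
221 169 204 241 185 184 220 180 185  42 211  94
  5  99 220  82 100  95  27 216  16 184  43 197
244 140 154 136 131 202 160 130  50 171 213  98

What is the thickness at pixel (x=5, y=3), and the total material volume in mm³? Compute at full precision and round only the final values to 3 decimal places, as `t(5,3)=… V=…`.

span = t_max - t_min = 4.21 - 0.99 = 3.220
L(5,3) = 202, L_eff = 1 - 202/255 = 0.207843 (inverted)
t(5,3) = 4.21 - 3.220·0.207843 = 3.541
Σt over all 4·12 pixels = 1694401/12750 ≈ 132.8941961
V = pitch²·Σt = 1.1²·1694401/12750 = 160.802

t(5,3)=3.541 V=160.802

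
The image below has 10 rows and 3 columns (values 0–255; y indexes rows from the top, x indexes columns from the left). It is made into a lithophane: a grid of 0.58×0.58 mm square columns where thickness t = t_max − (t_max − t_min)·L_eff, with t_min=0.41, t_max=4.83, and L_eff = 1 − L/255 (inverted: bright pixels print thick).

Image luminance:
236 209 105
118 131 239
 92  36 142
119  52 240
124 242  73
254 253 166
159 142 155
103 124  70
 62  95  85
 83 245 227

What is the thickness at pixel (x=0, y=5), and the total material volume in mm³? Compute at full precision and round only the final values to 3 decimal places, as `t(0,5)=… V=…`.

t(0,5)=4.813 V=29.683

span = t_max - t_min = 4.83 - 0.41 = 4.420
L(0,5) = 254, L_eff = 1 - 254/255 = 0.003922 (inverted)
t(0,5) = 4.83 - 4.420·0.003922 = 4.813
Σt over all 10·3 pixels = 33089/375 ≈ 88.2373333
V = pitch²·Σt = 0.58²·33089/375 = 29.683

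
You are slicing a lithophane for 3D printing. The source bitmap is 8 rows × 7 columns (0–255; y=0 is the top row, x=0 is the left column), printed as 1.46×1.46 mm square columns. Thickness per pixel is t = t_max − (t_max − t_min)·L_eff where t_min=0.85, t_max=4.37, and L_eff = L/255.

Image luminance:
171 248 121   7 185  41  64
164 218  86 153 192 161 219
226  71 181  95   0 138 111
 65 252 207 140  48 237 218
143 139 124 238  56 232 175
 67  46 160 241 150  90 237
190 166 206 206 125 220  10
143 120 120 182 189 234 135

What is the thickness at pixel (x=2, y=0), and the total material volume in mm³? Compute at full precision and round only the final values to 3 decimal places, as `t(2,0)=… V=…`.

span = t_max - t_min = 4.37 - 0.85 = 3.520
L(2,0) = 121, L_eff = 121/255 = 0.474510
t(2,0) = 4.37 - 3.520·0.474510 = 2.700
Σt over all 8·7 pixels = 824146/6375 ≈ 129.2778039
V = pitch²·Σt = 1.46²·824146/6375 = 275.569

t(2,0)=2.700 V=275.569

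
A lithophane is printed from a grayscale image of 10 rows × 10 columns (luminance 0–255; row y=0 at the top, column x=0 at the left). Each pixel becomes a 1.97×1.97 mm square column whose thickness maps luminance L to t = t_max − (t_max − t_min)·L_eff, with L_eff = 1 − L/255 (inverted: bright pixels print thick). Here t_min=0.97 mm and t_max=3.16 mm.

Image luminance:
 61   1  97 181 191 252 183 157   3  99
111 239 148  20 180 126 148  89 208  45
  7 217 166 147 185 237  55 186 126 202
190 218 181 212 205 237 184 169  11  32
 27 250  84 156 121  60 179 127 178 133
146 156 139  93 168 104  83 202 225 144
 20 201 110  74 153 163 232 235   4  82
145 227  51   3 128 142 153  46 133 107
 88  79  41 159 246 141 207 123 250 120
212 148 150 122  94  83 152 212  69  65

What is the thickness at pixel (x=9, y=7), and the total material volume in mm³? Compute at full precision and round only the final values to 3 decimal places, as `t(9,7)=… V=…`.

span = t_max - t_min = 3.16 - 0.97 = 2.190
L(9,7) = 107, L_eff = 1 - 107/255 = 0.580392 (inverted)
t(9,7) = 3.16 - 2.190·0.580392 = 1.889
Σt over all 10·10 pixels = 214.238
V = pitch²·Σt = 1.97²·214.238 = 831.436

t(9,7)=1.889 V=831.436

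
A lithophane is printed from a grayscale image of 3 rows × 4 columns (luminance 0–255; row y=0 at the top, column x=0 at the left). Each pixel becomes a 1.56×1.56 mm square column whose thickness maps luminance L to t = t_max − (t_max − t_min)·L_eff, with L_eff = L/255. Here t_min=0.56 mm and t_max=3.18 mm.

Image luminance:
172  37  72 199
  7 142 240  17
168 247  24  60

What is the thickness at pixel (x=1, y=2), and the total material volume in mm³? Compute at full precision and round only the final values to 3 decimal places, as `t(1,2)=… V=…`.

span = t_max - t_min = 3.18 - 0.56 = 2.620
L(1,2) = 247, L_eff = 247/255 = 0.968627
t(1,2) = 3.18 - 2.620·0.968627 = 0.642
Σt over all 3·4 pixels = 61021/2550 ≈ 23.9298039
V = pitch²·Σt = 1.56²·61021/2550 = 58.236

t(1,2)=0.642 V=58.236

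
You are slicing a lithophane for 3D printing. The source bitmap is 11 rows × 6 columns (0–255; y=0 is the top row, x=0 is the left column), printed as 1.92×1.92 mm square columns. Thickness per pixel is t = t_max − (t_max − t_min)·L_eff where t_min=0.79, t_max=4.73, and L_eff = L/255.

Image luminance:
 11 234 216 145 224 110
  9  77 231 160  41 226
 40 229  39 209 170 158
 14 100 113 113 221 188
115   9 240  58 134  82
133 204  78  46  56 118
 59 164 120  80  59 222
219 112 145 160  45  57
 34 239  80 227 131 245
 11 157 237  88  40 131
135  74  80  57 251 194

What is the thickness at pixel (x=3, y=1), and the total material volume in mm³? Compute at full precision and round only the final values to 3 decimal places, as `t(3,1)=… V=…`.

span = t_max - t_min = 4.73 - 0.79 = 3.940
L(3,1) = 160, L_eff = 160/255 = 0.627451
t(3,1) = 4.73 - 3.940·0.627451 = 2.258
Σt over all 11·6 pixels = 2324707/12750 ≈ 182.3299608
V = pitch²·Σt = 1.92²·2324707/12750 = 672.141

t(3,1)=2.258 V=672.141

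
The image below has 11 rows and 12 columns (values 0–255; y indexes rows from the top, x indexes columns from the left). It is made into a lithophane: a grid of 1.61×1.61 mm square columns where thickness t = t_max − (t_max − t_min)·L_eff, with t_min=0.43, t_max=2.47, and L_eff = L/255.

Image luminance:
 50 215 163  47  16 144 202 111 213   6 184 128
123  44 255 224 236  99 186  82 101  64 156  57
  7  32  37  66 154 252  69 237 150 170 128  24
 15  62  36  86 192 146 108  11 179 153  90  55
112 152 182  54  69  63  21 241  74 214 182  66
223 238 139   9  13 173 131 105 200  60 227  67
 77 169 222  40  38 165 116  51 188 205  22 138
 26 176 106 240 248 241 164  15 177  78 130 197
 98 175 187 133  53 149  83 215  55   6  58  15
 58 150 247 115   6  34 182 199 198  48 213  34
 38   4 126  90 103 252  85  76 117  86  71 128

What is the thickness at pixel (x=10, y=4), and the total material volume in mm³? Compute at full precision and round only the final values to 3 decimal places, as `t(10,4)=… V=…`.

t(10,4)=1.014 V=519.643

span = t_max - t_min = 2.47 - 0.43 = 2.040
L(10,4) = 182, L_eff = 182/255 = 0.713725
t(10,4) = 2.47 - 2.040·0.713725 = 1.014
Σt over all 11·12 pixels = 200.472
V = pitch²·Σt = 1.61²·200.472 = 519.643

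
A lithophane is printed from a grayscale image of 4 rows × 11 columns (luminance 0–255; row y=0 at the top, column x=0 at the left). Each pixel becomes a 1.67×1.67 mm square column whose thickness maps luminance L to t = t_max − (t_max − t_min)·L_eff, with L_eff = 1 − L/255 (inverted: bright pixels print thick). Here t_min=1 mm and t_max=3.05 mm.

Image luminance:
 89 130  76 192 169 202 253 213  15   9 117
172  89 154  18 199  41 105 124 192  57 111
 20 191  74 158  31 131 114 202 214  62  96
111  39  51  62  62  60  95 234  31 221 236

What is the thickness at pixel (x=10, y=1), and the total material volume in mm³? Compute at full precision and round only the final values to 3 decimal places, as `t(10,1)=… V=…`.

span = t_max - t_min = 3.05 - 1 = 2.050
L(10,1) = 111, L_eff = 1 - 111/255 = 0.564706 (inverted)
t(10,1) = 3.05 - 2.050·0.564706 = 1.892
Σt over all 4·11 pixels = 219251/2550 ≈ 85.9807843
V = pitch²·Σt = 1.67²·219251/2550 = 239.792

t(10,1)=1.892 V=239.792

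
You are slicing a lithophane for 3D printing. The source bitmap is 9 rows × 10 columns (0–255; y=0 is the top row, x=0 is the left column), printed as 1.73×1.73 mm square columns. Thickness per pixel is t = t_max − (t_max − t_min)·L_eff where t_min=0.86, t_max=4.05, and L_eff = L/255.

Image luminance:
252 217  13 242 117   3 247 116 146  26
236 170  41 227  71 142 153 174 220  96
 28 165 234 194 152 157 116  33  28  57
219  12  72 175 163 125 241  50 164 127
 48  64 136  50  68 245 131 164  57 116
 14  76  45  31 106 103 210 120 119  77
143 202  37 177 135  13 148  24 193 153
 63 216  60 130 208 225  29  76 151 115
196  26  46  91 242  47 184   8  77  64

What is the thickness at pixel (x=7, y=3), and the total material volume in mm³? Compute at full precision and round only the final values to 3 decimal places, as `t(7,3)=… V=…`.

span = t_max - t_min = 4.05 - 0.86 = 3.190
L(7,3) = 50, L_eff = 50/255 = 0.196078
t(7,3) = 4.05 - 3.190·0.196078 = 3.425
Σt over all 9·10 pixels = 34259/150 ≈ 228.3933333
V = pitch²·Σt = 1.73²·34259/150 = 683.558

t(7,3)=3.425 V=683.558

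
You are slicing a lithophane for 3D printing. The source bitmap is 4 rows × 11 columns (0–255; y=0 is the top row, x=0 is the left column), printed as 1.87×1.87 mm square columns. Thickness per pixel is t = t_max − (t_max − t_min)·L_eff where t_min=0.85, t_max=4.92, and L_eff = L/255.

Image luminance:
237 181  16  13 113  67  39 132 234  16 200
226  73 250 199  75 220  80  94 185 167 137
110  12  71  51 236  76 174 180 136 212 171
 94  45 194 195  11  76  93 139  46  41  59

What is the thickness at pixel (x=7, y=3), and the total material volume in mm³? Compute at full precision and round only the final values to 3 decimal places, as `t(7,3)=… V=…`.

span = t_max - t_min = 4.92 - 0.85 = 4.070
L(7,3) = 139, L_eff = 139/255 = 0.545098
t(7,3) = 4.92 - 4.070·0.545098 = 2.701
Σt over all 4·11 pixels = 277684/2125 ≈ 130.6748235
V = pitch²·Σt = 1.87²·277684/2125 = 456.957

t(7,3)=2.701 V=456.957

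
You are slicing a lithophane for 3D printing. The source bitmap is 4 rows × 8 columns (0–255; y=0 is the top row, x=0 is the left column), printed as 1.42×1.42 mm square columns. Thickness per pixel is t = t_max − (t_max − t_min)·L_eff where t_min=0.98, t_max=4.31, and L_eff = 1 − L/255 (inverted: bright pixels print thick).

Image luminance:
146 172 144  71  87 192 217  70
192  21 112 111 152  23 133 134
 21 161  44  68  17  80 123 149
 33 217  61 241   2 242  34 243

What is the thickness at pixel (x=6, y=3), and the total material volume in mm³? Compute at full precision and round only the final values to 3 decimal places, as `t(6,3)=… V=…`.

span = t_max - t_min = 4.31 - 0.98 = 3.330
L(6,3) = 34, L_eff = 1 - 34/255 = 0.866667 (inverted)
t(6,3) = 4.31 - 3.330·0.866667 = 1.424
Σt over all 4·8 pixels = 678703/8500 ≈ 79.8474118
V = pitch²·Σt = 1.42²·678703/8500 = 161.004

t(6,3)=1.424 V=161.004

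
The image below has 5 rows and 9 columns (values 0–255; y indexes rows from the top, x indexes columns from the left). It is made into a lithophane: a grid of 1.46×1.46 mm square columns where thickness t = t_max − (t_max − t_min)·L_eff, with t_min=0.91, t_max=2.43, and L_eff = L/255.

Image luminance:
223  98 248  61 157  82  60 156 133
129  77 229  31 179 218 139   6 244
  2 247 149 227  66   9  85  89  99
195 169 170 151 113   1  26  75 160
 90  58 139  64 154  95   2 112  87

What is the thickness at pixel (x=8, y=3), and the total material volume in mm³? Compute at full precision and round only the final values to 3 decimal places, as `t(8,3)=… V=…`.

t(8,3)=1.476 V=165.698

span = t_max - t_min = 2.43 - 0.91 = 1.520
L(8,3) = 160, L_eff = 160/255 = 0.627451
t(8,3) = 2.43 - 1.520·0.627451 = 1.476
Σt over all 5·9 pixels = 77.734
V = pitch²·Σt = 1.46²·77.734 = 165.698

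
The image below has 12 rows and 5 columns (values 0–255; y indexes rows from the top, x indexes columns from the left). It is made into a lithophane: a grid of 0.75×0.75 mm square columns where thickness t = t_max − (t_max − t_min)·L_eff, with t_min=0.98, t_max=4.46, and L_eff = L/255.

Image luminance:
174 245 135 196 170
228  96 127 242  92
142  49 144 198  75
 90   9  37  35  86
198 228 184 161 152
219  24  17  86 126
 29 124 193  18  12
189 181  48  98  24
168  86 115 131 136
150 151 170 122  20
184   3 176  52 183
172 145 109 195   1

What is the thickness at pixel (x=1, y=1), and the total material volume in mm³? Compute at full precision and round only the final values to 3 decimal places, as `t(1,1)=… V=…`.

span = t_max - t_min = 4.46 - 0.98 = 3.480
L(1,1) = 96, L_eff = 96/255 = 0.376471
t(1,1) = 4.46 - 3.480·0.376471 = 3.150
Σt over all 12·5 pixels = 2844/17 ≈ 167.2941176
V = pitch²·Σt = 0.75²·2844/17 = 94.103

t(1,1)=3.150 V=94.103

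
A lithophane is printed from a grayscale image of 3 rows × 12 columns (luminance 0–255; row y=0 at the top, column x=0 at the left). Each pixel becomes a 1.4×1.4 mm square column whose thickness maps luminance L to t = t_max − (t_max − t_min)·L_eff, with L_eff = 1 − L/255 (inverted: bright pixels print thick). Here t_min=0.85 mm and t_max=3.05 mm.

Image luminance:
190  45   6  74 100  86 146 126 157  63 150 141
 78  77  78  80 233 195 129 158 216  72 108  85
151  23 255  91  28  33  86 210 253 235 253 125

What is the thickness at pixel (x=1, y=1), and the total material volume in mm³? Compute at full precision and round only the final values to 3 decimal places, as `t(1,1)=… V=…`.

span = t_max - t_min = 3.05 - 0.85 = 2.200
L(1,1) = 77, L_eff = 1 - 77/255 = 0.698039 (inverted)
t(1,1) = 3.05 - 2.200·0.698039 = 1.514
Σt over all 3·12 pixels = 29637/425 ≈ 69.7341176
V = pitch²·Σt = 1.4²·29637/425 = 136.679

t(1,1)=1.514 V=136.679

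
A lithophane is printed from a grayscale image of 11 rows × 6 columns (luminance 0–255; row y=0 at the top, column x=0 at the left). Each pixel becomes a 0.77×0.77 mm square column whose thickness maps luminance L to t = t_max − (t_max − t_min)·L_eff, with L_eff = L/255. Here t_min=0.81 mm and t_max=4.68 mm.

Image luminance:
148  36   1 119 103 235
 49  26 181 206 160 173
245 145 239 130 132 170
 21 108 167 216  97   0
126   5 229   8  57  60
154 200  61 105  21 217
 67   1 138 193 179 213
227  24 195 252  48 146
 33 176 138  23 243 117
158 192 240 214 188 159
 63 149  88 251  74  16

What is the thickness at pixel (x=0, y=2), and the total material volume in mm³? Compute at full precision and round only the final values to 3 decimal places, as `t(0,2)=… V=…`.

span = t_max - t_min = 4.68 - 0.81 = 3.870
L(0,2) = 245, L_eff = 245/255 = 0.960784
t(0,2) = 4.68 - 3.870·0.960784 = 0.962
Σt over all 11·6 pixels = 304377/1700 ≈ 179.0452941
V = pitch²·Σt = 0.77²·304377/1700 = 106.156

t(0,2)=0.962 V=106.156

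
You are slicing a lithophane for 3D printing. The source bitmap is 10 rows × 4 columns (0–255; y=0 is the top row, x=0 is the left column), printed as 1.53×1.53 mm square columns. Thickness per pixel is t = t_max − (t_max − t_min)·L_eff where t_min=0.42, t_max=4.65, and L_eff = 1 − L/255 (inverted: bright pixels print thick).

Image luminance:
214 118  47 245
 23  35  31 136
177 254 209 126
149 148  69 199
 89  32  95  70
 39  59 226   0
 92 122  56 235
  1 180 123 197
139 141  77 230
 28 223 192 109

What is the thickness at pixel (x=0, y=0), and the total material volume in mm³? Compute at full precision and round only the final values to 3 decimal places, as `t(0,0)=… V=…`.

span = t_max - t_min = 4.65 - 0.42 = 4.230
L(0,0) = 214, L_eff = 1 - 214/255 = 0.160784 (inverted)
t(0,0) = 4.65 - 4.230·0.160784 = 3.970
Σt over all 10·4 pixels = 167727/1700 ≈ 98.6629412
V = pitch²·Σt = 1.53²·167727/1700 = 230.960

t(0,0)=3.970 V=230.960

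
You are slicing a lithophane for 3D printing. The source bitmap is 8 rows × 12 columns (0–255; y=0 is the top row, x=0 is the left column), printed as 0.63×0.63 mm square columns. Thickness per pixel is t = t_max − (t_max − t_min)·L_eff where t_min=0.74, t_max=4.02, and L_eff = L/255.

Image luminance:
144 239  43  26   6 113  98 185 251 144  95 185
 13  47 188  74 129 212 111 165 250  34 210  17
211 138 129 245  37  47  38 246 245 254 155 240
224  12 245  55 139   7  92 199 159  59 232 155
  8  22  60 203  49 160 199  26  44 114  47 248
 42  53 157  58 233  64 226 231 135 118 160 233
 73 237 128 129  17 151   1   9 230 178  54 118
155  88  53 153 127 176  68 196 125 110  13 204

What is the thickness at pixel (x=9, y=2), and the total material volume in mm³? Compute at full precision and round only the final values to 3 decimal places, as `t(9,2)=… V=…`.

t(9,2)=0.753 V=90.760

span = t_max - t_min = 4.02 - 0.74 = 3.280
L(9,2) = 254, L_eff = 254/255 = 0.996078
t(9,2) = 4.02 - 3.280·0.996078 = 0.753
Σt over all 8·12 pixels = 97186/425 ≈ 228.6729412
V = pitch²·Σt = 0.63²·97186/425 = 90.760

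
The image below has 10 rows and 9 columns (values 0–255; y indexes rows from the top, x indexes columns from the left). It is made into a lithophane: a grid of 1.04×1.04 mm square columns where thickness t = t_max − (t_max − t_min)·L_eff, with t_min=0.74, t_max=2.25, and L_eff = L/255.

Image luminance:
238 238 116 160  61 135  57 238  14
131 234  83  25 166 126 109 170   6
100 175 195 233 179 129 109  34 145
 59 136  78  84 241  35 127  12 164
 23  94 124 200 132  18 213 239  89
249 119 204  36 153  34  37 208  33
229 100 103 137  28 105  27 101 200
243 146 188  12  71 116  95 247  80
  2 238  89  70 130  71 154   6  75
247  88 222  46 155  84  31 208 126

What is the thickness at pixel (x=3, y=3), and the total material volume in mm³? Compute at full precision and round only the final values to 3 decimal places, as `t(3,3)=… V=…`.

span = t_max - t_min = 2.25 - 0.74 = 1.510
L(3,3) = 84, L_eff = 84/255 = 0.329412
t(3,3) = 2.25 - 1.510·0.329412 = 1.753
Σt over all 10·9 pixels = 3500183/25500 ≈ 137.2620784
V = pitch²·Σt = 1.04²·3500183/25500 = 148.463

t(3,3)=1.753 V=148.463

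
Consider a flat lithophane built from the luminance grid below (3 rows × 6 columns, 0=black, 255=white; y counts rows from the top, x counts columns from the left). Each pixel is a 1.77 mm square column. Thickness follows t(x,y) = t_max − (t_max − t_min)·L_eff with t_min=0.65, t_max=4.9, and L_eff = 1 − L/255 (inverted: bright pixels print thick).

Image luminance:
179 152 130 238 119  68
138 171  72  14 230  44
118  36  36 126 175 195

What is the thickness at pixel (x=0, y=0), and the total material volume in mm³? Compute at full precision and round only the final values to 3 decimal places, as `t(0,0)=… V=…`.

span = t_max - t_min = 4.9 - 0.65 = 4.250
L(0,0) = 179, L_eff = 1 - 179/255 = 0.298039 (inverted)
t(0,0) = 4.9 - 4.250·0.298039 = 3.633
Σt over all 3·6 pixels = 49.05
V = pitch²·Σt = 1.77²·49.05 = 153.669

t(0,0)=3.633 V=153.669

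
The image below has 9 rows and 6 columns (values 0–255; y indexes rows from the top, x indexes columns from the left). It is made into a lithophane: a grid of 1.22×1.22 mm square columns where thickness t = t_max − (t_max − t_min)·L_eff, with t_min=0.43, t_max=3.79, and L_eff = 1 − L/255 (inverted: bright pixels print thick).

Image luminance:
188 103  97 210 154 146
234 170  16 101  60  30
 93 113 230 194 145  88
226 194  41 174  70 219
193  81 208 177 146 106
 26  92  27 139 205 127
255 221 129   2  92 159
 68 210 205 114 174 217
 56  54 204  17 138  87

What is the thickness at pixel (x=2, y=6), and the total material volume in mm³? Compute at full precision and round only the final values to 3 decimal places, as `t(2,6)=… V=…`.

span = t_max - t_min = 3.79 - 0.43 = 3.360
L(2,6) = 129, L_eff = 1 - 129/255 = 0.494118 (inverted)
t(2,6) = 3.79 - 3.360·0.494118 = 2.130
Σt over all 9·6 pixels = 118.42
V = pitch²·Σt = 1.22²·118.42 = 176.256

t(2,6)=2.130 V=176.256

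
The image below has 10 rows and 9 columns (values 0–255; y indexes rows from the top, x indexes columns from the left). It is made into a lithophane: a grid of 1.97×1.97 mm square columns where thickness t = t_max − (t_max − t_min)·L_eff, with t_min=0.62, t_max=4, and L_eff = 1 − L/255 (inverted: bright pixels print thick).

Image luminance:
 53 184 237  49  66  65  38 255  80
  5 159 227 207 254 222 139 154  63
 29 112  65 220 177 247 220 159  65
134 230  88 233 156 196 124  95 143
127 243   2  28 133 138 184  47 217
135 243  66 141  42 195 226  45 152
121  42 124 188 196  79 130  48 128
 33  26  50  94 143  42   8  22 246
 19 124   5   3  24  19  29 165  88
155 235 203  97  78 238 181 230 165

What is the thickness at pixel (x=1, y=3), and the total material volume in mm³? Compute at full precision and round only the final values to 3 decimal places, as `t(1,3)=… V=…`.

t(1,3)=3.669 V=797.425

span = t_max - t_min = 4 - 0.62 = 3.380
L(1,3) = 230, L_eff = 1 - 230/255 = 0.098039 (inverted)
t(1,3) = 4 - 3.380·0.098039 = 3.669
Σt over all 10·9 pixels = 436633/2125 ≈ 205.4743529
V = pitch²·Σt = 1.97²·436633/2125 = 797.425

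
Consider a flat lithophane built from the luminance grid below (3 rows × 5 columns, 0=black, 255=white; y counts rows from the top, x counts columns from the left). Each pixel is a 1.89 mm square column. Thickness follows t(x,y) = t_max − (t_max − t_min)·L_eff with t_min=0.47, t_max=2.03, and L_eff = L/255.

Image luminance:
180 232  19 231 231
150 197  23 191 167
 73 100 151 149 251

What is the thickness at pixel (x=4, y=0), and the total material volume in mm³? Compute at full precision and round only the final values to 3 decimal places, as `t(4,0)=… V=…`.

t(4,0)=0.617 V=57.526

span = t_max - t_min = 2.03 - 0.47 = 1.560
L(4,0) = 231, L_eff = 231/255 = 0.905882
t(4,0) = 2.03 - 1.560·0.905882 = 0.617
Σt over all 3·5 pixels = 27377/1700 ≈ 16.1041176
V = pitch²·Σt = 1.89²·27377/1700 = 57.526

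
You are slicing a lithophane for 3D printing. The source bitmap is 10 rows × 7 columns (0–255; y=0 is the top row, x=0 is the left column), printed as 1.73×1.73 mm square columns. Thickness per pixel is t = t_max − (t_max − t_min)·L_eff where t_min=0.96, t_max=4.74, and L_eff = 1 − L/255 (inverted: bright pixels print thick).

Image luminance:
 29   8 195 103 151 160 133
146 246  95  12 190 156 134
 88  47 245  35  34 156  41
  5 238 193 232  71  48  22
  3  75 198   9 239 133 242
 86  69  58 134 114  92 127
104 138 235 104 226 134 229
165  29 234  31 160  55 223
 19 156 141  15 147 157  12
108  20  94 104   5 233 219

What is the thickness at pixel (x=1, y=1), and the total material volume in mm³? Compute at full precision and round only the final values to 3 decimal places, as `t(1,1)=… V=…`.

span = t_max - t_min = 4.74 - 0.96 = 3.780
L(1,1) = 246, L_eff = 1 - 246/255 = 0.035294 (inverted)
t(1,1) = 4.74 - 3.780·0.035294 = 4.607
Σt over all 10·7 pixels = 807807/4250 ≈ 190.0722353
V = pitch²·Σt = 1.73²·807807/4250 = 568.867

t(1,1)=4.607 V=568.867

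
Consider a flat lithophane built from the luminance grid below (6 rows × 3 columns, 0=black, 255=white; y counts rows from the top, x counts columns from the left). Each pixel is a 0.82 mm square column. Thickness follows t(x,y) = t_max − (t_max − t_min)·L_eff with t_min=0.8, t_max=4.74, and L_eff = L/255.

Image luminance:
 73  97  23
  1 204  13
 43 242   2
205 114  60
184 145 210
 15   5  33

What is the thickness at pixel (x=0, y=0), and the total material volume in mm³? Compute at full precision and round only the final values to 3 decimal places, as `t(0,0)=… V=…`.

t(0,0)=3.612 V=40.030

span = t_max - t_min = 4.74 - 0.8 = 3.940
L(0,0) = 73, L_eff = 73/255 = 0.286275
t(0,0) = 4.74 - 3.940·0.286275 = 3.612
Σt over all 6·3 pixels = 759037/12750 ≈ 59.5323137
V = pitch²·Σt = 0.82²·759037/12750 = 40.030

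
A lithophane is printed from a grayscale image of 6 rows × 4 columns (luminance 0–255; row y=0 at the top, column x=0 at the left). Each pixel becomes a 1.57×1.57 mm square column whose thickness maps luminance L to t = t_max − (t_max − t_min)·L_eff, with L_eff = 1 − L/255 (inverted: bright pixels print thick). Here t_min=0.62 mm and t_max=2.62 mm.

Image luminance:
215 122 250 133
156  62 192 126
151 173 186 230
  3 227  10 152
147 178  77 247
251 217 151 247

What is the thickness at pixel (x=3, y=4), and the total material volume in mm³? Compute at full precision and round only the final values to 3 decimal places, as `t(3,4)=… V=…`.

span = t_max - t_min = 2.62 - 0.62 = 2.000
L(3,4) = 247, L_eff = 1 - 247/255 = 0.031373 (inverted)
t(3,4) = 2.62 - 2.000·0.031373 = 2.557
Σt over all 6·4 pixels = 19334/425 ≈ 45.4917647
V = pitch²·Σt = 1.57²·19334/425 = 112.133

t(3,4)=2.557 V=112.133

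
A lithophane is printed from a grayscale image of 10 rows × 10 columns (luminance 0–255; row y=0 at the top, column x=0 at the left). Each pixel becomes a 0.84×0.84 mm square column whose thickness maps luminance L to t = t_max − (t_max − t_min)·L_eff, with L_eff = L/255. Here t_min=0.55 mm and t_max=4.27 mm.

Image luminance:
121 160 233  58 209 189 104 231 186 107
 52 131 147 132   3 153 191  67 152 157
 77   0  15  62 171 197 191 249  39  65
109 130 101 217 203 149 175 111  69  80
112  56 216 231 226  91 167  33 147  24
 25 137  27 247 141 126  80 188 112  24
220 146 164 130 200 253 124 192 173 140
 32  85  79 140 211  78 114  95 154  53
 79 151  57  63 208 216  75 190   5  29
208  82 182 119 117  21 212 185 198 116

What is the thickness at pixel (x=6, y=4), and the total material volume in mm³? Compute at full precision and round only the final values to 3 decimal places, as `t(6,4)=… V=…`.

t(6,4)=1.834 V=168.516

span = t_max - t_min = 4.27 - 0.55 = 3.720
L(6,4) = 167, L_eff = 167/255 = 0.654902
t(6,4) = 4.27 - 3.720·0.654902 = 1.834
Σt over all 10·10 pixels = 507506/2125 ≈ 238.8263529
V = pitch²·Σt = 0.84²·507506/2125 = 168.516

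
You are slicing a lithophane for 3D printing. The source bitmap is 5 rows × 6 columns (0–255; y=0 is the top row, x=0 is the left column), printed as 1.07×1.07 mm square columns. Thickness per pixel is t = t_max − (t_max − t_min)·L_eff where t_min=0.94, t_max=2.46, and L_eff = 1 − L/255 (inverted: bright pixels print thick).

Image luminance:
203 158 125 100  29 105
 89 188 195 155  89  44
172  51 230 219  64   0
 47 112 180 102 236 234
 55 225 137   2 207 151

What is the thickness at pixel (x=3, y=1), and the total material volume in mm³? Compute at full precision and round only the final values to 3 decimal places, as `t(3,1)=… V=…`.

span = t_max - t_min = 2.46 - 0.94 = 1.520
L(3,1) = 155, L_eff = 1 - 155/255 = 0.392157 (inverted)
t(3,1) = 2.46 - 1.520·0.392157 = 1.864
Σt over all 5·6 pixels = 328127/6375 ≈ 51.4709020
V = pitch²·Σt = 1.07²·328127/6375 = 58.929

t(3,1)=1.864 V=58.929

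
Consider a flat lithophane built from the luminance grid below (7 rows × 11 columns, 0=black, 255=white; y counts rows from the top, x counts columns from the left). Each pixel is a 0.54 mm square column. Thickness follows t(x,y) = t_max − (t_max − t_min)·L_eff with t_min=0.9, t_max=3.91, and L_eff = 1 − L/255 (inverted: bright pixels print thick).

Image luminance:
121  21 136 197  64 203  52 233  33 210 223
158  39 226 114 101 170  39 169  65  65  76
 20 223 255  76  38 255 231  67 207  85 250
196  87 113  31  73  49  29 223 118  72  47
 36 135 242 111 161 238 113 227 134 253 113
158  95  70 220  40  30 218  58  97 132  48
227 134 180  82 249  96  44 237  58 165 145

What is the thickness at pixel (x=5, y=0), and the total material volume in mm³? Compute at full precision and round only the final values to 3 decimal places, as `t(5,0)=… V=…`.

t(5,0)=3.296 V=54.649

span = t_max - t_min = 3.91 - 0.9 = 3.010
L(5,0) = 203, L_eff = 1 - 203/255 = 0.203922 (inverted)
t(5,0) = 3.91 - 3.010·0.203922 = 3.296
Σt over all 7·11 pixels = 1194739/6375 ≈ 187.4100392
V = pitch²·Σt = 0.54²·1194739/6375 = 54.649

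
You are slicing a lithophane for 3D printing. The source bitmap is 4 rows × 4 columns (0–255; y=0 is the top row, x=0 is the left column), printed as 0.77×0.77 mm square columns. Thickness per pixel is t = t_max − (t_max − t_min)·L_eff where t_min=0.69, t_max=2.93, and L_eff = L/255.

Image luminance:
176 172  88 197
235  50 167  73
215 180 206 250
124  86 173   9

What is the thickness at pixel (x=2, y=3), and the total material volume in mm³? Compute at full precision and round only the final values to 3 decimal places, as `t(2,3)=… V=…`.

t(2,3)=1.410 V=15.290

span = t_max - t_min = 2.93 - 0.69 = 2.240
L(2,3) = 173, L_eff = 173/255 = 0.678431
t(2,3) = 2.93 - 2.240·0.678431 = 1.410
Σt over all 4·4 pixels = 164404/6375 ≈ 25.7888627
V = pitch²·Σt = 0.77²·164404/6375 = 15.290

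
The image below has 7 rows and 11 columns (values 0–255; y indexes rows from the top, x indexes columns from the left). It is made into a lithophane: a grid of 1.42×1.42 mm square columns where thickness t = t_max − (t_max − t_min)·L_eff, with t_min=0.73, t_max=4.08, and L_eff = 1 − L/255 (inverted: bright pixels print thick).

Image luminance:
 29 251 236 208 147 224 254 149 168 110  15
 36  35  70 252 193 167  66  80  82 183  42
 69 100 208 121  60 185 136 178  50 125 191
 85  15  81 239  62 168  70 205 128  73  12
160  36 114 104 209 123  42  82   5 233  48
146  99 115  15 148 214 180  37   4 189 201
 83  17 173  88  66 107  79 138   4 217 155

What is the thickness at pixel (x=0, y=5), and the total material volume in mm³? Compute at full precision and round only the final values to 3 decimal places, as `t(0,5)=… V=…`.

t(0,5)=2.648 V=356.758

span = t_max - t_min = 4.08 - 0.73 = 3.350
L(0,5) = 146, L_eff = 1 - 146/255 = 0.427451 (inverted)
t(0,5) = 4.08 - 3.350·0.427451 = 2.648
Σt over all 7·11 pixels = 150389/850 ≈ 176.9282353
V = pitch²·Σt = 1.42²·150389/850 = 356.758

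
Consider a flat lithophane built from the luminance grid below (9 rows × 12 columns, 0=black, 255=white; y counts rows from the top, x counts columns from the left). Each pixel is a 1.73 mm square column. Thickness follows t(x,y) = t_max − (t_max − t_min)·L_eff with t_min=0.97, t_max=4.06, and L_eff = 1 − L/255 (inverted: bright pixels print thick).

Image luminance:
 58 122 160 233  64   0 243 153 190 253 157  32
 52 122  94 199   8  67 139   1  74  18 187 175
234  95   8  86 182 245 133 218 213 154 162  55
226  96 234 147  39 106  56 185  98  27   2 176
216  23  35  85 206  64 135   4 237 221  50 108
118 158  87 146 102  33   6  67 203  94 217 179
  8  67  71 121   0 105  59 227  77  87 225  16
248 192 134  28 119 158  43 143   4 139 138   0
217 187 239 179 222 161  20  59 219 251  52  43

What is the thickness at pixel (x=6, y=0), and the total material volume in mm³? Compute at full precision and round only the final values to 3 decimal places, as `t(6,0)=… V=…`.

span = t_max - t_min = 4.06 - 0.97 = 3.090
L(6,0) = 243, L_eff = 1 - 243/255 = 0.047059 (inverted)
t(6,0) = 4.06 - 3.090·0.047059 = 3.915
Σt over all 9·12 pixels = 44651/170 ≈ 262.6529412
V = pitch²·Σt = 1.73²·44651/170 = 786.094

t(6,0)=3.915 V=786.094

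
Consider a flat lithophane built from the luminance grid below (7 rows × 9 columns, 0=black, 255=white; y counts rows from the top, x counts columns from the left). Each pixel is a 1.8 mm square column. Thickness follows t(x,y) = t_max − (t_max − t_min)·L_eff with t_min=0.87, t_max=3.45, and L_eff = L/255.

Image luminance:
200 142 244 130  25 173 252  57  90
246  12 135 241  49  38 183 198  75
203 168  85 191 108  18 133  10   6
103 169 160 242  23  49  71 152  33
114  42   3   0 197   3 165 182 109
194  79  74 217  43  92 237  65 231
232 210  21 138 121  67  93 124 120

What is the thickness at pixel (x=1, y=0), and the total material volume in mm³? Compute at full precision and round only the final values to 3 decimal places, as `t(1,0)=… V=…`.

t(1,0)=2.013 V=455.503

span = t_max - t_min = 3.45 - 0.87 = 2.580
L(1,0) = 142, L_eff = 142/255 = 0.556863
t(1,0) = 3.45 - 2.580·0.556863 = 2.013
Σt over all 7·9 pixels = 1194993/8500 ≈ 140.5874118
V = pitch²·Σt = 1.8²·1194993/8500 = 455.503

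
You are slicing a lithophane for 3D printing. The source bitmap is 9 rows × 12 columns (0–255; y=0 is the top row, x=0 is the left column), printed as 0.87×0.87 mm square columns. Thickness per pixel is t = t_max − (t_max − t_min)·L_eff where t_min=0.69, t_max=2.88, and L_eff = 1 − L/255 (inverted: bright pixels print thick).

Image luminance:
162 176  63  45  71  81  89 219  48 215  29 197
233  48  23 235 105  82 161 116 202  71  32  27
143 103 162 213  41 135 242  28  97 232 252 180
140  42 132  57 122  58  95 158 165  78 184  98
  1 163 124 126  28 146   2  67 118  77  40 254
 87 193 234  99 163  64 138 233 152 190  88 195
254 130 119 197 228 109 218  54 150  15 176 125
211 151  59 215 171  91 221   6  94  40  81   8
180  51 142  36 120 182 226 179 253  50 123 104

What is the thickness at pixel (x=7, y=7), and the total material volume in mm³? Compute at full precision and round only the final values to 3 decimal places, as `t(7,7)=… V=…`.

t(7,7)=0.742 V=145.057

span = t_max - t_min = 2.88 - 0.69 = 2.190
L(7,7) = 6, L_eff = 1 - 6/255 = 0.976471 (inverted)
t(7,7) = 2.88 - 2.190·0.976471 = 0.742
Σt over all 9·12 pixels = 814497/4250 ≈ 191.6463529
V = pitch²·Σt = 0.87²·814497/4250 = 145.057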